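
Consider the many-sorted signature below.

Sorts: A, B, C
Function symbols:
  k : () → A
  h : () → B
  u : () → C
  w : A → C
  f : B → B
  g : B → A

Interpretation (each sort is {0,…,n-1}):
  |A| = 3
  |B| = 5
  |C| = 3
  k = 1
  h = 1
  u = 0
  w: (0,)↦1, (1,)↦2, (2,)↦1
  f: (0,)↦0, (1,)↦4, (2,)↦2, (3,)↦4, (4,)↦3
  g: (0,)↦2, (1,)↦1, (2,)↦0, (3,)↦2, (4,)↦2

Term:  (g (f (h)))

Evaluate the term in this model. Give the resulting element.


value = 2

  h = 1
  (f (h)) = f(1,) = 4
  (g (f (h))) = g(4,) = 2


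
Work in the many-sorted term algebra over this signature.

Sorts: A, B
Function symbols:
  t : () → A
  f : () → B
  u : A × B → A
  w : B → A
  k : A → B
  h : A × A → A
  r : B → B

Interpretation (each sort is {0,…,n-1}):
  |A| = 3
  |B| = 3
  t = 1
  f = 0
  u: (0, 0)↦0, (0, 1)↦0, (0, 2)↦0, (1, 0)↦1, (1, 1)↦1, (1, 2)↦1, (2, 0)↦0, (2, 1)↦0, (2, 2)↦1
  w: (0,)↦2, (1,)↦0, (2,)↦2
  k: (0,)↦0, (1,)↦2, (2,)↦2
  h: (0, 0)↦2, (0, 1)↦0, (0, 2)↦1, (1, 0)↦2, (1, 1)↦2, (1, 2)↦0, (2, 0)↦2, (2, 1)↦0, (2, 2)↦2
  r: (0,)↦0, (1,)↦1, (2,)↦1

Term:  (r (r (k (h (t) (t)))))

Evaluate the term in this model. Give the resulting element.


value = 1

  t = 1
  t = 1
  (h (t) (t)) = h(1, 1) = 2
  (k (h (t) (t))) = k(2,) = 2
  (r (k (h (t) (t)))) = r(2,) = 1
  (r (r (k (h (t) (t))))) = r(1,) = 1


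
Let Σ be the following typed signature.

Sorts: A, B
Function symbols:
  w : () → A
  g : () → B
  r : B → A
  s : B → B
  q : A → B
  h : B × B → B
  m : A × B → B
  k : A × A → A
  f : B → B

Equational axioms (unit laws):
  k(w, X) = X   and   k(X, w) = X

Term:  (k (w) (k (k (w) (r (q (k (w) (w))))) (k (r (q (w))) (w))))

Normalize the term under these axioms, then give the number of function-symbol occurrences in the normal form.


1. (k (w) (k (k (w) (r (q (k (w) (w))))) (k (r (q (w))) (w))))  →  (k (k (w) (r (q (k (w) (w))))) (k (r (q (w))) (w)))
2. (k (k (w) (r (q (k (w) (w))))) (k (r (q (w))) (w)))  →  (k (r (q (k (w) (w)))) (k (r (q (w))) (w)))
3. (k (r (q (k (w) (w)))) (k (r (q (w))) (w)))  →  (k (r (q (w))) (k (r (q (w))) (w)))
4. (k (r (q (w))) (k (r (q (w))) (w)))  →  (k (r (q (w))) (r (q (w))))
normal form: (k (r (q (w))) (r (q (w))))

size = 7


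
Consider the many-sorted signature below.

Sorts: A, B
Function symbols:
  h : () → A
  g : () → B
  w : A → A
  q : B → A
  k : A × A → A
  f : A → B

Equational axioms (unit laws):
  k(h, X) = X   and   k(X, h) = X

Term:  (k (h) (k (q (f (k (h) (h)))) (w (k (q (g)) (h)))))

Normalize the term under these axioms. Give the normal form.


1. (k (h) (k (q (f (k (h) (h)))) (w (k (q (g)) (h)))))  →  (k (q (f (k (h) (h)))) (w (k (q (g)) (h))))
2. (k (q (f (k (h) (h)))) (w (k (q (g)) (h))))  →  (k (q (f (h))) (w (k (q (g)) (h))))
3. (k (q (f (h))) (w (k (q (g)) (h))))  →  (k (q (f (h))) (w (q (g))))

normal form = (k (q (f (h))) (w (q (g))))


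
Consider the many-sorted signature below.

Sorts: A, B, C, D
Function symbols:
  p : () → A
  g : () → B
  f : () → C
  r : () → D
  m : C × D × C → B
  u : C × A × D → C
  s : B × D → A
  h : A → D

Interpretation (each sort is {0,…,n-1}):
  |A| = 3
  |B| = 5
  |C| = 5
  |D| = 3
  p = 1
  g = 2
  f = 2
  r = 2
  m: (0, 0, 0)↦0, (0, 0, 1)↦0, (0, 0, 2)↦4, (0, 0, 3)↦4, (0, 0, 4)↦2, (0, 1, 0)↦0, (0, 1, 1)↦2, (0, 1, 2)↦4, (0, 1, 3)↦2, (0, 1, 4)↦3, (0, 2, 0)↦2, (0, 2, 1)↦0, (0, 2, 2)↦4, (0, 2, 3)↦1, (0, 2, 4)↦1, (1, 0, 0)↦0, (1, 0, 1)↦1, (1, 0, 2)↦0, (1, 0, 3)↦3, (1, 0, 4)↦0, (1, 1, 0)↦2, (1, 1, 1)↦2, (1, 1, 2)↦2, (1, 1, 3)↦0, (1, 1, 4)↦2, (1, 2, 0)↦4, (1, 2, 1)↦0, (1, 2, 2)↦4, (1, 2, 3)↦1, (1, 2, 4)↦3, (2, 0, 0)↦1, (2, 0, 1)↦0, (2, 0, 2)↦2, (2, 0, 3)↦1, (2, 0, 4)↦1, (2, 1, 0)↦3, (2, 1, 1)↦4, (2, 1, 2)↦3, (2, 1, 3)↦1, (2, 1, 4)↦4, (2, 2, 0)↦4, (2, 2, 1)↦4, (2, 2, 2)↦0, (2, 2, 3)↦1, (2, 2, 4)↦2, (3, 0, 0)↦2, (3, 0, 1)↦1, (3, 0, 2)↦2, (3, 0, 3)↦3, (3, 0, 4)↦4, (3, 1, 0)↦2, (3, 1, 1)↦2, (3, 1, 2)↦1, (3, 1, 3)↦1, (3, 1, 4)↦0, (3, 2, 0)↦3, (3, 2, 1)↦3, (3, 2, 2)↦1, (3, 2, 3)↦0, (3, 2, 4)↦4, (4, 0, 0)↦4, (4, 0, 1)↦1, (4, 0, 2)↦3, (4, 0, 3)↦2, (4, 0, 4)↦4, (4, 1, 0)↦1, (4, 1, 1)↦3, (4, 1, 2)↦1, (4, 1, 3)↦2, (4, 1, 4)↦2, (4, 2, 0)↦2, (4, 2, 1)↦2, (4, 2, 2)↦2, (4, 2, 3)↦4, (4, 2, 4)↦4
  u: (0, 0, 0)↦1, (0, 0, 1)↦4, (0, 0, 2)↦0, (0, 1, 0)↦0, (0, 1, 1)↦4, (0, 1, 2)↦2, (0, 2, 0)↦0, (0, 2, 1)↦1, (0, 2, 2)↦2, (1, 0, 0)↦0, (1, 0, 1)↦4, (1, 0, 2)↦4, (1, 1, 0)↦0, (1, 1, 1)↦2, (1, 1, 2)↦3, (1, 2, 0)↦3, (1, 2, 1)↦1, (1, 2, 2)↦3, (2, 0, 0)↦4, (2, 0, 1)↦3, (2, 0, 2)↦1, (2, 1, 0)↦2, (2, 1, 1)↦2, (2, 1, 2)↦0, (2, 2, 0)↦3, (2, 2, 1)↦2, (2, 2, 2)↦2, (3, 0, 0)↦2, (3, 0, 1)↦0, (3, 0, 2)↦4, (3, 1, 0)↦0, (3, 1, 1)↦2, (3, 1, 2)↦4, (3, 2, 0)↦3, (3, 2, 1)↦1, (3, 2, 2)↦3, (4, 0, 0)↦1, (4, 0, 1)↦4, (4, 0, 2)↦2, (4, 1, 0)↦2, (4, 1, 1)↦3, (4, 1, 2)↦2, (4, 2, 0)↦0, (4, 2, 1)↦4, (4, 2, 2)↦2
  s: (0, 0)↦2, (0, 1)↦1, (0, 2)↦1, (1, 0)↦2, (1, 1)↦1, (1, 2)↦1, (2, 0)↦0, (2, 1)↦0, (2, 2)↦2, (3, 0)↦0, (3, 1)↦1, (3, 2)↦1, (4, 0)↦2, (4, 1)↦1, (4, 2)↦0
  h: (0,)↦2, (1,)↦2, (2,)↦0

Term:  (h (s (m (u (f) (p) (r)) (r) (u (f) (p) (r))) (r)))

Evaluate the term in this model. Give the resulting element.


value = 0

  f = 2
  p = 1
  r = 2
  (u (f) (p) (r)) = u(2, 1, 2) = 0
  r = 2
  f = 2
  p = 1
  r = 2
  (u (f) (p) (r)) = u(2, 1, 2) = 0
  (m (u (f) (p) (r)) (r) (u (f) (p) (r))) = m(0, 2, 0) = 2
  r = 2
  (s (m (u (f) (p) (r)) (r) (u (f) (p) (r))) (r)) = s(2, 2) = 2
  (h (s (m (u (f) (p) (r)) (r) (u (f) (p) (r))) (r))) = h(2,) = 0


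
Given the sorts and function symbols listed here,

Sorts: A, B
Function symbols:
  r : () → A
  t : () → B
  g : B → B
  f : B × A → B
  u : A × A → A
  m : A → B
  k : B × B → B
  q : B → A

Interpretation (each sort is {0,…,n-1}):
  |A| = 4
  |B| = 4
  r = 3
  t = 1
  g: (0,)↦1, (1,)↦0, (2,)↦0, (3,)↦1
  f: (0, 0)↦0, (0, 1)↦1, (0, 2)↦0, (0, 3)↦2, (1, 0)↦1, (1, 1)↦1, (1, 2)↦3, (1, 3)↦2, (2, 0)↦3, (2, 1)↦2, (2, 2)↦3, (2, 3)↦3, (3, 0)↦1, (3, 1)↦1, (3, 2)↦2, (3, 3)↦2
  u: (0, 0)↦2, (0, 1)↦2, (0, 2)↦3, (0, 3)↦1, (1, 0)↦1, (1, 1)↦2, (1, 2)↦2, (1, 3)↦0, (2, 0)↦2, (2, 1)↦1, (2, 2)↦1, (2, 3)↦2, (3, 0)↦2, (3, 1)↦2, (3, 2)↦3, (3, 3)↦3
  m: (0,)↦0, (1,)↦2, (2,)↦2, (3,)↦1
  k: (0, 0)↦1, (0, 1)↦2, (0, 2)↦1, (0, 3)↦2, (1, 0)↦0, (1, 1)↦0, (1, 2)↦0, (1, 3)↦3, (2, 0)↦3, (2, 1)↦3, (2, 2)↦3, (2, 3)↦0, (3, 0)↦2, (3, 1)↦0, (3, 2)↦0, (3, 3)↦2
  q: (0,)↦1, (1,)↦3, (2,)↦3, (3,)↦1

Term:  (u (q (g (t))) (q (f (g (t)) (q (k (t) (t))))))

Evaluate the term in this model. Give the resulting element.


value = 0

  t = 1
  (g (t)) = g(1,) = 0
  (q (g (t))) = q(0,) = 1
  t = 1
  (g (t)) = g(1,) = 0
  t = 1
  t = 1
  (k (t) (t)) = k(1, 1) = 0
  (q (k (t) (t))) = q(0,) = 1
  (f (g (t)) (q (k (t) (t)))) = f(0, 1) = 1
  (q (f (g (t)) (q (k (t) (t))))) = q(1,) = 3
  (u (q (g (t))) (q (f (g (t)) (q (k (t) (t)))))) = u(1, 3) = 0


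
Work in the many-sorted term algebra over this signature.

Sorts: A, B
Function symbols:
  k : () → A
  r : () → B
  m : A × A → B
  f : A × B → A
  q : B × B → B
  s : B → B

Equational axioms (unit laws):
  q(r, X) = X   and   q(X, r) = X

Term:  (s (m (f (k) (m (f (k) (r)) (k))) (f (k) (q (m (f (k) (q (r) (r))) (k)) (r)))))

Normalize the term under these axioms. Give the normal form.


normal form = (s (m (f (k) (m (f (k) (r)) (k))) (f (k) (m (f (k) (r)) (k)))))

1. (s (m (f (k) (m (f (k) (r)) (k))) (f (k) (q (m (f (k) (q (r) (r))) (k)) (r)))))  →  (s (m (f (k) (m (f (k) (r)) (k))) (f (k) (m (f (k) (q (r) (r))) (k)))))
2. (s (m (f (k) (m (f (k) (r)) (k))) (f (k) (m (f (k) (q (r) (r))) (k)))))  →  (s (m (f (k) (m (f (k) (r)) (k))) (f (k) (m (f (k) (r)) (k)))))


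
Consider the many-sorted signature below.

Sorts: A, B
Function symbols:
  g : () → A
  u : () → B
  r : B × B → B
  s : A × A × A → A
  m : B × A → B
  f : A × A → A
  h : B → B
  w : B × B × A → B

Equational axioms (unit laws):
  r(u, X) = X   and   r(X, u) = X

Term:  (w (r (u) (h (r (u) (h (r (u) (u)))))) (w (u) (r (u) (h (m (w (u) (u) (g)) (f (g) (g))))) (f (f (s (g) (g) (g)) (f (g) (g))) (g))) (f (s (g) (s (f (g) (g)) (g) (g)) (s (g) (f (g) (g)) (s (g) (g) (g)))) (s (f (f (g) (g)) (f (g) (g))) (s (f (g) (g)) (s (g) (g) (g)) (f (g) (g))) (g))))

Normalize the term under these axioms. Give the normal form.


1. (w (r (u) (h (r (u) (h (r (u) (u)))))) (w (u) (r (u) (h (m (w (u) (u) (g)) (f (g) (g))))) (f (f (s (g) (g) (g)) (f (g) (g))) (g))) (f (s (g) (s (f (g) (g)) (g) (g)) (s (g) (f (g) (g)) (s (g) (g) (g)))) (s (f (f (g) (g)) (f (g) (g))) (s (f (g) (g)) (s (g) (g) (g)) (f (g) (g))) (g))))  →  (w (h (r (u) (h (r (u) (u))))) (w (u) (r (u) (h (m (w (u) (u) (g)) (f (g) (g))))) (f (f (s (g) (g) (g)) (f (g) (g))) (g))) (f (s (g) (s (f (g) (g)) (g) (g)) (s (g) (f (g) (g)) (s (g) (g) (g)))) (s (f (f (g) (g)) (f (g) (g))) (s (f (g) (g)) (s (g) (g) (g)) (f (g) (g))) (g))))
2. (w (h (r (u) (h (r (u) (u))))) (w (u) (r (u) (h (m (w (u) (u) (g)) (f (g) (g))))) (f (f (s (g) (g) (g)) (f (g) (g))) (g))) (f (s (g) (s (f (g) (g)) (g) (g)) (s (g) (f (g) (g)) (s (g) (g) (g)))) (s (f (f (g) (g)) (f (g) (g))) (s (f (g) (g)) (s (g) (g) (g)) (f (g) (g))) (g))))  →  (w (h (h (r (u) (u)))) (w (u) (r (u) (h (m (w (u) (u) (g)) (f (g) (g))))) (f (f (s (g) (g) (g)) (f (g) (g))) (g))) (f (s (g) (s (f (g) (g)) (g) (g)) (s (g) (f (g) (g)) (s (g) (g) (g)))) (s (f (f (g) (g)) (f (g) (g))) (s (f (g) (g)) (s (g) (g) (g)) (f (g) (g))) (g))))
3. (w (h (h (r (u) (u)))) (w (u) (r (u) (h (m (w (u) (u) (g)) (f (g) (g))))) (f (f (s (g) (g) (g)) (f (g) (g))) (g))) (f (s (g) (s (f (g) (g)) (g) (g)) (s (g) (f (g) (g)) (s (g) (g) (g)))) (s (f (f (g) (g)) (f (g) (g))) (s (f (g) (g)) (s (g) (g) (g)) (f (g) (g))) (g))))  →  (w (h (h (u))) (w (u) (r (u) (h (m (w (u) (u) (g)) (f (g) (g))))) (f (f (s (g) (g) (g)) (f (g) (g))) (g))) (f (s (g) (s (f (g) (g)) (g) (g)) (s (g) (f (g) (g)) (s (g) (g) (g)))) (s (f (f (g) (g)) (f (g) (g))) (s (f (g) (g)) (s (g) (g) (g)) (f (g) (g))) (g))))
4. (w (h (h (u))) (w (u) (r (u) (h (m (w (u) (u) (g)) (f (g) (g))))) (f (f (s (g) (g) (g)) (f (g) (g))) (g))) (f (s (g) (s (f (g) (g)) (g) (g)) (s (g) (f (g) (g)) (s (g) (g) (g)))) (s (f (f (g) (g)) (f (g) (g))) (s (f (g) (g)) (s (g) (g) (g)) (f (g) (g))) (g))))  →  (w (h (h (u))) (w (u) (h (m (w (u) (u) (g)) (f (g) (g)))) (f (f (s (g) (g) (g)) (f (g) (g))) (g))) (f (s (g) (s (f (g) (g)) (g) (g)) (s (g) (f (g) (g)) (s (g) (g) (g)))) (s (f (f (g) (g)) (f (g) (g))) (s (f (g) (g)) (s (g) (g) (g)) (f (g) (g))) (g))))

normal form = (w (h (h (u))) (w (u) (h (m (w (u) (u) (g)) (f (g) (g)))) (f (f (s (g) (g) (g)) (f (g) (g))) (g))) (f (s (g) (s (f (g) (g)) (g) (g)) (s (g) (f (g) (g)) (s (g) (g) (g)))) (s (f (f (g) (g)) (f (g) (g))) (s (f (g) (g)) (s (g) (g) (g)) (f (g) (g))) (g))))


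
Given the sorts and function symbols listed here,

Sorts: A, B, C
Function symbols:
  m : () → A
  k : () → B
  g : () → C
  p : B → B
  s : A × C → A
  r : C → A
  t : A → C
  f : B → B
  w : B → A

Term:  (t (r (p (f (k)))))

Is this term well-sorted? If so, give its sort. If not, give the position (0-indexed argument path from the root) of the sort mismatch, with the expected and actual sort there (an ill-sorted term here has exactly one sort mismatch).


        (k) : B
      (f (k)) : B
    (p (f (k))) : B
  (r (p (f (k)))) : ✗ arg 0 at [0, 0] has sort B, expected C

ill-sorted at position [0, 0]: expected C, got B


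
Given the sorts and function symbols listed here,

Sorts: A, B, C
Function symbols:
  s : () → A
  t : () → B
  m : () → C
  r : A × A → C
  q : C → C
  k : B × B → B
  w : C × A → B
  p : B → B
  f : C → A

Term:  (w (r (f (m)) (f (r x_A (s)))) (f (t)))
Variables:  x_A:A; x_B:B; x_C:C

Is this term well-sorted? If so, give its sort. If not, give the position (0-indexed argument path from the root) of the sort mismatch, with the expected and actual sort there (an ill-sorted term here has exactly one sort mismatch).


      (m) : C
    (f (m)) : A
        x_A : A
        (s) : A
      (r x_A (s)) : C
    (f (r x_A (s))) : A
  (r (f (m)) (f (r x_A (s)))) : C
    (t) : B
  (f (t)) : ✗ arg 0 at [1, 0] has sort B, expected C

ill-sorted at position [1, 0]: expected C, got B


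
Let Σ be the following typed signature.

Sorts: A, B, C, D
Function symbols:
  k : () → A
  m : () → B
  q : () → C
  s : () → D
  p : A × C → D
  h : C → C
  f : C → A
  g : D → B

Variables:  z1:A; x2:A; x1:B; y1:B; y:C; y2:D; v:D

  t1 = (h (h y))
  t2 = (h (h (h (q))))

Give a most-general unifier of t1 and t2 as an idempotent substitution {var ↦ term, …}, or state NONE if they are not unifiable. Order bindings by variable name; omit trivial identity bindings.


{y ↦ (h (q))}


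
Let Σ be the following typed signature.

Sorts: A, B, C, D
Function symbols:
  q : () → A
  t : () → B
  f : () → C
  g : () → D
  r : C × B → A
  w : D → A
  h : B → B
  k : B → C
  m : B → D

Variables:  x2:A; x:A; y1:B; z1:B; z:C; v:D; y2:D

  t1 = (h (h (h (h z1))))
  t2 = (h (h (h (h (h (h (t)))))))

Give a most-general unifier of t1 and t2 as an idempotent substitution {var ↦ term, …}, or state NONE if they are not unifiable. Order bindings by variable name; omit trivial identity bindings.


{z1 ↦ (h (h (t)))}


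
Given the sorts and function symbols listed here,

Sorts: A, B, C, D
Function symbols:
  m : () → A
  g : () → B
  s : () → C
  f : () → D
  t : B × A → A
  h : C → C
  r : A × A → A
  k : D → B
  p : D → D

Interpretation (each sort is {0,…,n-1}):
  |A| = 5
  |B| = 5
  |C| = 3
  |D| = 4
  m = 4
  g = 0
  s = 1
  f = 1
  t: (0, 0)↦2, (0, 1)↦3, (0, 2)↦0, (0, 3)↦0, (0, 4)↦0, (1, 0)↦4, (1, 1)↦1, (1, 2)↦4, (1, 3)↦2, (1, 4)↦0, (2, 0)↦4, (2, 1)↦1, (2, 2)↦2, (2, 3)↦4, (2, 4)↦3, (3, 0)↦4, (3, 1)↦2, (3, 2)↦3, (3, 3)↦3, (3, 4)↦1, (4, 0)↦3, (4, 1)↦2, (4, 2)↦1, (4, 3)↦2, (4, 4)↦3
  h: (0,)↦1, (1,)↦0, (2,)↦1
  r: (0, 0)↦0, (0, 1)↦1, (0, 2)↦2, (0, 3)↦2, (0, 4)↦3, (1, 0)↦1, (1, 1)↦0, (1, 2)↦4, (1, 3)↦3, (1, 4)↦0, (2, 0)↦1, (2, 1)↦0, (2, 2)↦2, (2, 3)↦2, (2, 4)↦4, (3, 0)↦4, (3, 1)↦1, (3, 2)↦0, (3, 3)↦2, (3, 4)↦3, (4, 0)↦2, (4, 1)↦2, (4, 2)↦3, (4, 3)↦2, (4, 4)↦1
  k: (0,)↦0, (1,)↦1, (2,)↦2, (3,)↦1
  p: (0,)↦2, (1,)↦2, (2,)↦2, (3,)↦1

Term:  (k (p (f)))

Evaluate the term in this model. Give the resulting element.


  f = 1
  (p (f)) = p(1,) = 2
  (k (p (f))) = k(2,) = 2

value = 2


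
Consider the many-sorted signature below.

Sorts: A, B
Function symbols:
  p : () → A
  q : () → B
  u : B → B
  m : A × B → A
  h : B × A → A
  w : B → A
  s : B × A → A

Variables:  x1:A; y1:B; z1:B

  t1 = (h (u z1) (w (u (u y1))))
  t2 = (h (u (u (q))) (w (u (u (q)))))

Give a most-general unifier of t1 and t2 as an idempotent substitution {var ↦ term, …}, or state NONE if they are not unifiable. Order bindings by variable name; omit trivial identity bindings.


{y1 ↦ (q), z1 ↦ (u (q))}


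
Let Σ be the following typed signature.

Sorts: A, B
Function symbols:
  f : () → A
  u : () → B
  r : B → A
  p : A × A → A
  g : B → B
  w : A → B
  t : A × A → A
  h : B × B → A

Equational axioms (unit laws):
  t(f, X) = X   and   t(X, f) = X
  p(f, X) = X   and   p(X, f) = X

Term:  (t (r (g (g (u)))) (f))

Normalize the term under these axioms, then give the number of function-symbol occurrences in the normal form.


size = 4

1. (t (r (g (g (u)))) (f))  →  (r (g (g (u))))
normal form: (r (g (g (u))))


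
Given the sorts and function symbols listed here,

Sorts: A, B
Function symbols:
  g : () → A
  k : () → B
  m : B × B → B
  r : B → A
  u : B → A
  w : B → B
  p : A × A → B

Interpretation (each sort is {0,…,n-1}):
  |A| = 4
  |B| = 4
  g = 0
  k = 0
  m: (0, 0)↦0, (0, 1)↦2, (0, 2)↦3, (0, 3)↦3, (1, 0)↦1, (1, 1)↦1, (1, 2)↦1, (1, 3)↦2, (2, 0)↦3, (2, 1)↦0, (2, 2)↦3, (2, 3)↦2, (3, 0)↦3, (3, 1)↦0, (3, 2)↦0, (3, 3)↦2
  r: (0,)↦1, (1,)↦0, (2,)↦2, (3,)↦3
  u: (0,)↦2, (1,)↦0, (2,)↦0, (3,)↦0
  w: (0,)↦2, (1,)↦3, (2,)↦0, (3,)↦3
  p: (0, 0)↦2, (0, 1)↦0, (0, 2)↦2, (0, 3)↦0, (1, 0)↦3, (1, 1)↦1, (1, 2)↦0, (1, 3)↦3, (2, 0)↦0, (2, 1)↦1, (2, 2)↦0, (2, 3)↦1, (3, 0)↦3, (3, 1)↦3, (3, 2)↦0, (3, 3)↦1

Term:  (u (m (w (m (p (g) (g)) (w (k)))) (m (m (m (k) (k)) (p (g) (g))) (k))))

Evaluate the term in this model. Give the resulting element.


  g = 0
  g = 0
  (p (g) (g)) = p(0, 0) = 2
  k = 0
  (w (k)) = w(0,) = 2
  (m (p (g) (g)) (w (k))) = m(2, 2) = 3
  (w (m (p (g) (g)) (w (k)))) = w(3,) = 3
  k = 0
  k = 0
  (m (k) (k)) = m(0, 0) = 0
  g = 0
  g = 0
  (p (g) (g)) = p(0, 0) = 2
  (m (m (k) (k)) (p (g) (g))) = m(0, 2) = 3
  k = 0
  (m (m (m (k) (k)) (p (g) (g))) (k)) = m(3, 0) = 3
  (m (w (m (p (g) (g)) (w (k)))) (m (m (m (k) (k)) (p (g) (g))) (k))) = m(3, 3) = 2
  (u (m (w (m (p (g) (g)) (w (k)))) (m (m (m (k) (k)) (p (g) (g))) (k)))) = u(2,) = 0

value = 0


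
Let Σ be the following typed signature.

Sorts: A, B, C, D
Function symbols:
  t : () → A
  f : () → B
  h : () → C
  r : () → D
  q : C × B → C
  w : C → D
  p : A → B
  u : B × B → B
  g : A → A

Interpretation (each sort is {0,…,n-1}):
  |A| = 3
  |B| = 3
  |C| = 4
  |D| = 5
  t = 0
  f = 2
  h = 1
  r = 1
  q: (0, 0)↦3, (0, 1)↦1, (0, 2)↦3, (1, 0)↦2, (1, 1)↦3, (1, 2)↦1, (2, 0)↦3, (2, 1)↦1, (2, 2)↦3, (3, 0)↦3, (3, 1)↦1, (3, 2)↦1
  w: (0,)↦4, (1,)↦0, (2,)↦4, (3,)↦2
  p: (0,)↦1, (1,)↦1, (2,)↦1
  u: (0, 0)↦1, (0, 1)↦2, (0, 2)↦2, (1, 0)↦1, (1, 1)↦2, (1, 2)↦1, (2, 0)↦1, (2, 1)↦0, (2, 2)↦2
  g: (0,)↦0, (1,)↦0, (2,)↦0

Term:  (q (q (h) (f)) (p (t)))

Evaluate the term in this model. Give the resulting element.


  h = 1
  f = 2
  (q (h) (f)) = q(1, 2) = 1
  t = 0
  (p (t)) = p(0,) = 1
  (q (q (h) (f)) (p (t))) = q(1, 1) = 3

value = 3


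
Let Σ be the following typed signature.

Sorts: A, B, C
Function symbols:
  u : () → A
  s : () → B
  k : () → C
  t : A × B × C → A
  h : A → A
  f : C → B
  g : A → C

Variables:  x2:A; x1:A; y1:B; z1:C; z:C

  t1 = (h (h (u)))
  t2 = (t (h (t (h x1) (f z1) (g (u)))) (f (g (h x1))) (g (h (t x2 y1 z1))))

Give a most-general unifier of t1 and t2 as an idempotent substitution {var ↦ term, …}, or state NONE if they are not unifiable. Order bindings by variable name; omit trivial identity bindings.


head clash or occurs-check failure — not unifiable

NONE (not unifiable)


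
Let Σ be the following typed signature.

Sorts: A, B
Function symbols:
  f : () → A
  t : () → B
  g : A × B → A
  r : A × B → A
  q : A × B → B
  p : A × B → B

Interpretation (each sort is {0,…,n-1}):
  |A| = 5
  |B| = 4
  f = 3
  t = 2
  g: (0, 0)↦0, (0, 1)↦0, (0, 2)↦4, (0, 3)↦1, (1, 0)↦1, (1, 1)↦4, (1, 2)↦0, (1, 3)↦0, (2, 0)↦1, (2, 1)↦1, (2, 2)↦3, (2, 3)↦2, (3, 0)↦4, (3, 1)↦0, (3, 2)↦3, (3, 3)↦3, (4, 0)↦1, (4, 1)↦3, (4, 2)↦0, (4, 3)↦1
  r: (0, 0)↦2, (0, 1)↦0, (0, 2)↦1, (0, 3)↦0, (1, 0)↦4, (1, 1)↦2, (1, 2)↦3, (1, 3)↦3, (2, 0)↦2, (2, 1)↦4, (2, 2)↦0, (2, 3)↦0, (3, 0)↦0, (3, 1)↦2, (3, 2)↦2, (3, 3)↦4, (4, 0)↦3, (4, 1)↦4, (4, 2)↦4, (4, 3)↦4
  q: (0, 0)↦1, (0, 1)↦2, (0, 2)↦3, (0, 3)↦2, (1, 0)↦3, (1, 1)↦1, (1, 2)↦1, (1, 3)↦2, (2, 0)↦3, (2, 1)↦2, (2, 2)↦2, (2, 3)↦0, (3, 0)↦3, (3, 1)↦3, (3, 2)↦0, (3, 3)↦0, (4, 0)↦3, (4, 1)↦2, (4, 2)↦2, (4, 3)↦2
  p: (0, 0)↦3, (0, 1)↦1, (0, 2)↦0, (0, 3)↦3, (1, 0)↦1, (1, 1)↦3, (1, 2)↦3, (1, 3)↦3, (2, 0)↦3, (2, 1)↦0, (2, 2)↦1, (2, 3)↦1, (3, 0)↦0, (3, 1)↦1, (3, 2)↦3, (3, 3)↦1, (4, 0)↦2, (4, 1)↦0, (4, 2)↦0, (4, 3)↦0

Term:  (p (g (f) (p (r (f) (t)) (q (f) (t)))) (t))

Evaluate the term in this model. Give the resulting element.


value = 3

  f = 3
  f = 3
  t = 2
  (r (f) (t)) = r(3, 2) = 2
  f = 3
  t = 2
  (q (f) (t)) = q(3, 2) = 0
  (p (r (f) (t)) (q (f) (t))) = p(2, 0) = 3
  (g (f) (p (r (f) (t)) (q (f) (t)))) = g(3, 3) = 3
  t = 2
  (p (g (f) (p (r (f) (t)) (q (f) (t)))) (t)) = p(3, 2) = 3


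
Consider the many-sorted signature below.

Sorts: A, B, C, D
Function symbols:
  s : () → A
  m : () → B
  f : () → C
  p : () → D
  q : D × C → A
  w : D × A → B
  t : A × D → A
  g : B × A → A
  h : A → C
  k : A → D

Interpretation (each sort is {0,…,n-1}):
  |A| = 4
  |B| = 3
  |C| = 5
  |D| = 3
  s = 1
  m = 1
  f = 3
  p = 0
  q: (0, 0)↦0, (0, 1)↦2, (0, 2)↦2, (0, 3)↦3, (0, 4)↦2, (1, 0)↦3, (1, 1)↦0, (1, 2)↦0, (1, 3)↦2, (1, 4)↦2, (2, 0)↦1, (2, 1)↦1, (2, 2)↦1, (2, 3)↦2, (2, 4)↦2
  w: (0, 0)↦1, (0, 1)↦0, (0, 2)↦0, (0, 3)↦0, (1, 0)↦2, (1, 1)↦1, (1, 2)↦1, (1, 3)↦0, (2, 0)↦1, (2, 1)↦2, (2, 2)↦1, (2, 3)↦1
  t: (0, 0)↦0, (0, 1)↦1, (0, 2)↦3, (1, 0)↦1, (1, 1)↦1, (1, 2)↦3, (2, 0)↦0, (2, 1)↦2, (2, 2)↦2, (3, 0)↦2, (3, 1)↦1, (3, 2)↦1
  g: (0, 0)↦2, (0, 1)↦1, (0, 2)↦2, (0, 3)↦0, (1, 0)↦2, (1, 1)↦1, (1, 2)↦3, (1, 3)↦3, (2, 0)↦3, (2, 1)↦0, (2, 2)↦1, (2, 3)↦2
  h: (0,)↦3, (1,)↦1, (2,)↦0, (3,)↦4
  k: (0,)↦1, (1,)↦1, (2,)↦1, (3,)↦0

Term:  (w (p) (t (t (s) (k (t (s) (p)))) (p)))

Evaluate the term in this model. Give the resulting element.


value = 0

  p = 0
  s = 1
  s = 1
  p = 0
  (t (s) (p)) = t(1, 0) = 1
  (k (t (s) (p))) = k(1,) = 1
  (t (s) (k (t (s) (p)))) = t(1, 1) = 1
  p = 0
  (t (t (s) (k (t (s) (p)))) (p)) = t(1, 0) = 1
  (w (p) (t (t (s) (k (t (s) (p)))) (p))) = w(0, 1) = 0


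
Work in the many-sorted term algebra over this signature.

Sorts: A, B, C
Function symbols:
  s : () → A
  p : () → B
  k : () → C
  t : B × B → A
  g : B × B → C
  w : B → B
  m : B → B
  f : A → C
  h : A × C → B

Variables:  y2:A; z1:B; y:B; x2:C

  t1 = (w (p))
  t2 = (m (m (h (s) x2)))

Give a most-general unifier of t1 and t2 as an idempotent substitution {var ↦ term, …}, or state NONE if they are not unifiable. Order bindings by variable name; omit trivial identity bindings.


head clash or occurs-check failure — not unifiable

NONE (not unifiable)


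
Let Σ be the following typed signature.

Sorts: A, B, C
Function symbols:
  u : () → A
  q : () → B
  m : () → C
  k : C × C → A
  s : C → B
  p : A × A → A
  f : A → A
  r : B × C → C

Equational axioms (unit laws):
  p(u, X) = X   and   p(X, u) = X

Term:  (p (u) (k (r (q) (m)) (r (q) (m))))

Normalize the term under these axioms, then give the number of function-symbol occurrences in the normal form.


1. (p (u) (k (r (q) (m)) (r (q) (m))))  →  (k (r (q) (m)) (r (q) (m)))
normal form: (k (r (q) (m)) (r (q) (m)))

size = 7


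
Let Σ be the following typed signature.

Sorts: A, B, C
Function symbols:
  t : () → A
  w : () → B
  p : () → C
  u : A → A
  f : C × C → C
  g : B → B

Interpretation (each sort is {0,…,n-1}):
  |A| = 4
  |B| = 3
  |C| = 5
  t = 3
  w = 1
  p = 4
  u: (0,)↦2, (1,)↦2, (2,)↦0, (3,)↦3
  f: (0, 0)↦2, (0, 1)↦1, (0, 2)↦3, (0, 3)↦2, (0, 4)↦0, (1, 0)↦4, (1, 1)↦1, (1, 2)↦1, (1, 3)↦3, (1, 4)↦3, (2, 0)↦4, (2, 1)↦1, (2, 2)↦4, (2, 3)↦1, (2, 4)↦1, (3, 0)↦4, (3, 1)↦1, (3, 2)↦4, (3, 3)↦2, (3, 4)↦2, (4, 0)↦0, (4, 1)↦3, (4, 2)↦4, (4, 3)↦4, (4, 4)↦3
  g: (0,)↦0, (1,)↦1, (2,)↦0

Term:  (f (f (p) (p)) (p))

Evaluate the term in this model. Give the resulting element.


  p = 4
  p = 4
  (f (p) (p)) = f(4, 4) = 3
  p = 4
  (f (f (p) (p)) (p)) = f(3, 4) = 2

value = 2


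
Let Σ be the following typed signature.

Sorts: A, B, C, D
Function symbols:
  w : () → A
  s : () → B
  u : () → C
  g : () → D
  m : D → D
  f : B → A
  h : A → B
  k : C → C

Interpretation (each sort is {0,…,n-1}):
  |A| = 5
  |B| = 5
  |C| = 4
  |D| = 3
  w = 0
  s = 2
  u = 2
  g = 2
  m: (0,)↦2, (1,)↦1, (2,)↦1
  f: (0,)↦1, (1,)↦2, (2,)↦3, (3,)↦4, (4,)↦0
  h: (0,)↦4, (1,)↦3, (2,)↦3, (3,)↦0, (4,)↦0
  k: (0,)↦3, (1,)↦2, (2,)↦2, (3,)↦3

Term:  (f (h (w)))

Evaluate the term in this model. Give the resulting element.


value = 0

  w = 0
  (h (w)) = h(0,) = 4
  (f (h (w))) = f(4,) = 0


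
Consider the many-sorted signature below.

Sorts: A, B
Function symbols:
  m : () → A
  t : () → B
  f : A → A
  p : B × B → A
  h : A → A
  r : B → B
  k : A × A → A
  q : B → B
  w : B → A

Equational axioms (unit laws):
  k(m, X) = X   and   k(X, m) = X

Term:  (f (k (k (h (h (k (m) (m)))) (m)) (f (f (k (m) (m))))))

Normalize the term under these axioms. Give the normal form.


1. (f (k (k (h (h (k (m) (m)))) (m)) (f (f (k (m) (m))))))  →  (f (k (h (h (k (m) (m)))) (f (f (k (m) (m))))))
2. (f (k (h (h (k (m) (m)))) (f (f (k (m) (m))))))  →  (f (k (h (h (m))) (f (f (k (m) (m))))))
3. (f (k (h (h (m))) (f (f (k (m) (m))))))  →  (f (k (h (h (m))) (f (f (m)))))

normal form = (f (k (h (h (m))) (f (f (m)))))


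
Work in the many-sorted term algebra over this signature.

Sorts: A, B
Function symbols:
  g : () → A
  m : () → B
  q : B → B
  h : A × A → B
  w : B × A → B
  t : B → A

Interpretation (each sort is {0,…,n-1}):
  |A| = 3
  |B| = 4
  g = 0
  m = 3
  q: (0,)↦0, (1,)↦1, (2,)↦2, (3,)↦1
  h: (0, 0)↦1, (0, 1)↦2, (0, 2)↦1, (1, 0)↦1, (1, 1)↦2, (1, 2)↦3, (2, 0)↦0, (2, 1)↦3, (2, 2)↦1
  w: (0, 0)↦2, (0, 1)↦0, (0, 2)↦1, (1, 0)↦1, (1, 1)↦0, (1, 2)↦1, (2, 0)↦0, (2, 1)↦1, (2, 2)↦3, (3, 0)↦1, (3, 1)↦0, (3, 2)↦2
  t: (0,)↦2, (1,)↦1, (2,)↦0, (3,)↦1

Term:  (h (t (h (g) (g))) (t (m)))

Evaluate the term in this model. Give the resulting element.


  g = 0
  g = 0
  (h (g) (g)) = h(0, 0) = 1
  (t (h (g) (g))) = t(1,) = 1
  m = 3
  (t (m)) = t(3,) = 1
  (h (t (h (g) (g))) (t (m))) = h(1, 1) = 2

value = 2


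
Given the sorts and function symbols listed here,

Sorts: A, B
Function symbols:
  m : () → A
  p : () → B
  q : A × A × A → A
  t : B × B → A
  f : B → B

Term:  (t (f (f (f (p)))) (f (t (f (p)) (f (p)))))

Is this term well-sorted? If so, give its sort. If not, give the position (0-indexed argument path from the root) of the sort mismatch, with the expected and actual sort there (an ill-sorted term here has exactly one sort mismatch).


        (p) : B
      (f (p)) : B
    (f (f (p))) : B
  (f (f (f (p)))) : B
        (p) : B
      (f (p)) : B
        (p) : B
      (f (p)) : B
    (t (f (p)) (f (p))) : A
  (f (t (f (p)) (f (p)))) : ✗ arg 0 at [1, 0] has sort A, expected B

ill-sorted at position [1, 0]: expected B, got A


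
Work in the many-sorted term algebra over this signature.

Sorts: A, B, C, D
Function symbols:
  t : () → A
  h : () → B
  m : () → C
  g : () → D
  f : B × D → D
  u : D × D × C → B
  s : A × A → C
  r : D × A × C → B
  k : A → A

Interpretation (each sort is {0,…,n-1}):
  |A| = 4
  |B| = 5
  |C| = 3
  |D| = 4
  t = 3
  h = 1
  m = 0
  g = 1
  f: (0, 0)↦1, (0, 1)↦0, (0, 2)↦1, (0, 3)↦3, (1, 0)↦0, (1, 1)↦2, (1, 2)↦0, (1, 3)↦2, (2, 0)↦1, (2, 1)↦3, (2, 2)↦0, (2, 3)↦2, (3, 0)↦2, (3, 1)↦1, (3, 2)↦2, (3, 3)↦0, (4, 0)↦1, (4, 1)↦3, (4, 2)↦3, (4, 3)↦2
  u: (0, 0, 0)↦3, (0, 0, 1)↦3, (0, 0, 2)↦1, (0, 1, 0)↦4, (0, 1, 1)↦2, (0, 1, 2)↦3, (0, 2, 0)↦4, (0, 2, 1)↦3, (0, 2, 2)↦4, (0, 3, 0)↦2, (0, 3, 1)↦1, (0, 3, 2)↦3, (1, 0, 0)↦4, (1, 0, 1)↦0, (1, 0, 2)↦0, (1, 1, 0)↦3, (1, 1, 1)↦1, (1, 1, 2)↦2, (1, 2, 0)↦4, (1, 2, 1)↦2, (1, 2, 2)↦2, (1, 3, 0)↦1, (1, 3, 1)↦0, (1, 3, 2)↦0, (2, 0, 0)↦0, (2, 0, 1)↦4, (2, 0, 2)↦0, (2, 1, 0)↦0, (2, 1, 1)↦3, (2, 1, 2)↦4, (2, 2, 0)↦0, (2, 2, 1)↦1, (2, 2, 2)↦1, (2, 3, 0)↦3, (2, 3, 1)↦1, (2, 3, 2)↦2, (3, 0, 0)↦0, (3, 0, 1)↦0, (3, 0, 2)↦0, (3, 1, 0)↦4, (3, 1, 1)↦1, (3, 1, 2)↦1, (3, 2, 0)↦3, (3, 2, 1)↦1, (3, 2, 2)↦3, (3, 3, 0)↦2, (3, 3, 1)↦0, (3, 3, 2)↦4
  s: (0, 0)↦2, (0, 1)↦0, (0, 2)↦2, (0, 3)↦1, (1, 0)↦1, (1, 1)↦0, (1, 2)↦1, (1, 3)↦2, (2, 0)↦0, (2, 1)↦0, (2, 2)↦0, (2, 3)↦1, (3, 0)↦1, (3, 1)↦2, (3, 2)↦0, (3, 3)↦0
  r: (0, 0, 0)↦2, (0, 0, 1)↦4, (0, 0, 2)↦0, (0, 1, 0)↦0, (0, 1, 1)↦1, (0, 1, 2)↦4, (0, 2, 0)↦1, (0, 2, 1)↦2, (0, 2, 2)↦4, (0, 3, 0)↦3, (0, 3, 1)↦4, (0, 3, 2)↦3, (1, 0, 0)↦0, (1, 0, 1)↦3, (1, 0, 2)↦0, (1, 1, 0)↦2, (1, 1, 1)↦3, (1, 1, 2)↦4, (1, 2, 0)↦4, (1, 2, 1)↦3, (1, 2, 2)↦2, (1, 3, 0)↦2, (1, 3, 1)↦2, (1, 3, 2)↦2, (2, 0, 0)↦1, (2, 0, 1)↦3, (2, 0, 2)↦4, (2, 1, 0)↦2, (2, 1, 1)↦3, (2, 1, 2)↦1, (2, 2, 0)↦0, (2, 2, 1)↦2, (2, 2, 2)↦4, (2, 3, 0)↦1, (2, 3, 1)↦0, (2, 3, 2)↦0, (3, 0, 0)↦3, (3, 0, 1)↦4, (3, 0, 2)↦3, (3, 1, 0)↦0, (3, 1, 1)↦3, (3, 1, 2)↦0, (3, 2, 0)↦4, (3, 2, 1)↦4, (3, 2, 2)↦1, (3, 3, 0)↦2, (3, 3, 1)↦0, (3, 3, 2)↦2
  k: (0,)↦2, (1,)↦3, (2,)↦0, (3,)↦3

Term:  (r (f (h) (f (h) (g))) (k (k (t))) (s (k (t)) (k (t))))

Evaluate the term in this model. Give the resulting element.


value = 3

  h = 1
  h = 1
  g = 1
  (f (h) (g)) = f(1, 1) = 2
  (f (h) (f (h) (g))) = f(1, 2) = 0
  t = 3
  (k (t)) = k(3,) = 3
  (k (k (t))) = k(3,) = 3
  t = 3
  (k (t)) = k(3,) = 3
  t = 3
  (k (t)) = k(3,) = 3
  (s (k (t)) (k (t))) = s(3, 3) = 0
  (r (f (h) (f (h) (g))) (k (k (t))) (s (k (t)) (k (t)))) = r(0, 3, 0) = 3


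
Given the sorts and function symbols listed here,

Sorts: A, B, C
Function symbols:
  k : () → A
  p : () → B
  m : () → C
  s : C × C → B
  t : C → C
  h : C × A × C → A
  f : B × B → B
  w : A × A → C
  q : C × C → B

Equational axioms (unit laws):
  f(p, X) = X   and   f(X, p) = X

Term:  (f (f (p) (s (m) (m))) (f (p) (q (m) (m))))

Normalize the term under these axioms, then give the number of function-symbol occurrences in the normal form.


1. (f (f (p) (s (m) (m))) (f (p) (q (m) (m))))  →  (f (s (m) (m)) (f (p) (q (m) (m))))
2. (f (s (m) (m)) (f (p) (q (m) (m))))  →  (f (s (m) (m)) (q (m) (m)))
normal form: (f (s (m) (m)) (q (m) (m)))

size = 7


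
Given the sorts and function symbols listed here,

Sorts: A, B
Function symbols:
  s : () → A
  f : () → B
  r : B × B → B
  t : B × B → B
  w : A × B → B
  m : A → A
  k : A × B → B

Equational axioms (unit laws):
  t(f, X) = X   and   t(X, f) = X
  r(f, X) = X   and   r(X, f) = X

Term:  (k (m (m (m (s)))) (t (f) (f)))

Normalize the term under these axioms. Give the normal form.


normal form = (k (m (m (m (s)))) (f))

1. (k (m (m (m (s)))) (t (f) (f)))  →  (k (m (m (m (s)))) (f))


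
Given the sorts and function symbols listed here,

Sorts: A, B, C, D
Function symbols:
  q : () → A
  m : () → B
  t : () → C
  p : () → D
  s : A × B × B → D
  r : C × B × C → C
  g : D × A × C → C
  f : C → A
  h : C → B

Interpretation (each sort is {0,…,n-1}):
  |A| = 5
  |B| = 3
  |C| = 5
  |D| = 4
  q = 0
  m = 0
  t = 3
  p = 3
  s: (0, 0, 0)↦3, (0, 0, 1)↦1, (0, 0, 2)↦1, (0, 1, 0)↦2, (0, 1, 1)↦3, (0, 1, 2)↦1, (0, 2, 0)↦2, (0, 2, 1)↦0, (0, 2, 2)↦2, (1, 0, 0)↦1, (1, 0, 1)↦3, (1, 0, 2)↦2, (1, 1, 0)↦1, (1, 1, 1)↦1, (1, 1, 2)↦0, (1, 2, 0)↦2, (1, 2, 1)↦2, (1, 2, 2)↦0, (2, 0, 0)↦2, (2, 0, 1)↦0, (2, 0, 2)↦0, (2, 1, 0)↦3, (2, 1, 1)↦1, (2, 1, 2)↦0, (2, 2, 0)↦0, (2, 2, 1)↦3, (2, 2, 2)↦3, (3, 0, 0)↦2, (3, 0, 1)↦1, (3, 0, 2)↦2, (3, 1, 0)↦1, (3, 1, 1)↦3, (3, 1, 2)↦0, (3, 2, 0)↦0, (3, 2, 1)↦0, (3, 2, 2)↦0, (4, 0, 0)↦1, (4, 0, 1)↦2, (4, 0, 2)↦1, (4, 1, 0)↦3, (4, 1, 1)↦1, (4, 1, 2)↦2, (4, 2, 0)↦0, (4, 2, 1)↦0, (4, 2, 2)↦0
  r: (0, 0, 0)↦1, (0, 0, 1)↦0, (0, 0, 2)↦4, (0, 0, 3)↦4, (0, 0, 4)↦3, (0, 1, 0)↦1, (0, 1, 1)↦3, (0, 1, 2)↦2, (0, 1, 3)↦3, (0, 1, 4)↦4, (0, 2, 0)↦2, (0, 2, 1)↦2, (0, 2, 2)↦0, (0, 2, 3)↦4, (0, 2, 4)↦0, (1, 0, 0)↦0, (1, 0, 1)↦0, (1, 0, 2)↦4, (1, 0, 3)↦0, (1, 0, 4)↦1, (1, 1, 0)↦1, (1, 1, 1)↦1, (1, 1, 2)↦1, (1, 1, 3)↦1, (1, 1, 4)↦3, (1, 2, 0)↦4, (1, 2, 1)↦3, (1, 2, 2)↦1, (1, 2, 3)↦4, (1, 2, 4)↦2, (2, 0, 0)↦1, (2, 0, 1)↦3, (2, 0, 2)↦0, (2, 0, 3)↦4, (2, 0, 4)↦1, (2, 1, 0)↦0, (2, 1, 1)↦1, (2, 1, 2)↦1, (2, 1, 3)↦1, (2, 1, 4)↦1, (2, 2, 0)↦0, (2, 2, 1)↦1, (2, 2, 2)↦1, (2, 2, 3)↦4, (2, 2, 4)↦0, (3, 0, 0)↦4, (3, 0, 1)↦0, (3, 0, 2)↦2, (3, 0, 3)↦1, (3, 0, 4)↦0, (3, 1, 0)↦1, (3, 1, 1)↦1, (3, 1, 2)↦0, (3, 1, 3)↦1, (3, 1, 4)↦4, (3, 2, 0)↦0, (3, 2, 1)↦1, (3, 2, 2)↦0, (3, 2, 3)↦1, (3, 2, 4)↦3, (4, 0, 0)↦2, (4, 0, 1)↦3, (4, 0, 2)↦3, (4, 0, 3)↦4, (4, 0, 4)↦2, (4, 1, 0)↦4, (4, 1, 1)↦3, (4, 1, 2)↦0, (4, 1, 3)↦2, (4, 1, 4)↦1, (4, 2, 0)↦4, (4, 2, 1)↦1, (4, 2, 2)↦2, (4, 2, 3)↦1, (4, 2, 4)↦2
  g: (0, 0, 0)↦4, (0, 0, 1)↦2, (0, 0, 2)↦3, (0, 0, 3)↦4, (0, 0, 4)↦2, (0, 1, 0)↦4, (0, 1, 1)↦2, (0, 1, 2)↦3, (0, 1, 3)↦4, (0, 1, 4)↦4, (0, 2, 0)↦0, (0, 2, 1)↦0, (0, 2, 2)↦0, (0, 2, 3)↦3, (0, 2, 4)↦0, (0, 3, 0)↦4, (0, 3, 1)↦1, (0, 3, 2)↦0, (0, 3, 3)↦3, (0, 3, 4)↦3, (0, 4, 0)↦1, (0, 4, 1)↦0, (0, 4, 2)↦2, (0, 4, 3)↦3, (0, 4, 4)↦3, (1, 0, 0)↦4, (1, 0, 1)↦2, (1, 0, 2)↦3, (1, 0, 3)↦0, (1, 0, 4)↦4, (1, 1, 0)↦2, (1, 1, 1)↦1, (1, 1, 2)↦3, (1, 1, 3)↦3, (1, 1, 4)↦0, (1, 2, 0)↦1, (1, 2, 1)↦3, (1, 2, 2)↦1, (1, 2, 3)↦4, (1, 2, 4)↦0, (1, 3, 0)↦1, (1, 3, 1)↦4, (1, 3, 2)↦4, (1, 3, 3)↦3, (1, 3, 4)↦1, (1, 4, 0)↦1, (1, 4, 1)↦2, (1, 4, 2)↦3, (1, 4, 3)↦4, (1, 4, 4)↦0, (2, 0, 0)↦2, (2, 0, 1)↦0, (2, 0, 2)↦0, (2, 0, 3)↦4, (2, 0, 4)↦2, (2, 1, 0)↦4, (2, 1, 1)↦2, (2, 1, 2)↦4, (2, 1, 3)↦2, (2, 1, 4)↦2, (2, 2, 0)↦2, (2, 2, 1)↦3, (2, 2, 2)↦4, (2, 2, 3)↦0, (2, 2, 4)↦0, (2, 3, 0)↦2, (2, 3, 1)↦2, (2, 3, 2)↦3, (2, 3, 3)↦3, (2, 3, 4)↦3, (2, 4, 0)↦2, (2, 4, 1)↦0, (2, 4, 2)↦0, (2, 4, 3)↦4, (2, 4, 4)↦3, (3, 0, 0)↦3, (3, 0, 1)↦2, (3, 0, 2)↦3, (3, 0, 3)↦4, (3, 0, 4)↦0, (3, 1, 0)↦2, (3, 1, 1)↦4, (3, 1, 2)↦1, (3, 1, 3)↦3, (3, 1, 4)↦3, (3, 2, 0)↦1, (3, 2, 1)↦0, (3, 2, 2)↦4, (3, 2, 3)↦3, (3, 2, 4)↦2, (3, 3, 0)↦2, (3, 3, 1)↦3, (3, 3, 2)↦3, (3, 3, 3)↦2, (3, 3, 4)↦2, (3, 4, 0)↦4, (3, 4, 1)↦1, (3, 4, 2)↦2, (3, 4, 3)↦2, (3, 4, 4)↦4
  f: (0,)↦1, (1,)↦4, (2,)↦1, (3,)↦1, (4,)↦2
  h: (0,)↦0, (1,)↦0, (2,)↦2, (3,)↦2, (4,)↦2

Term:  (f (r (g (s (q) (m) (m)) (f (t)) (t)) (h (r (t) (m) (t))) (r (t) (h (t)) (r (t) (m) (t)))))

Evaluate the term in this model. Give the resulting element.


  q = 0
  m = 0
  m = 0
  (s (q) (m) (m)) = s(0, 0, 0) = 3
  t = 3
  (f (t)) = f(3,) = 1
  t = 3
  (g (s (q) (m) (m)) (f (t)) (t)) = g(3, 1, 3) = 3
  t = 3
  m = 0
  t = 3
  (r (t) (m) (t)) = r(3, 0, 3) = 1
  (h (r (t) (m) (t))) = h(1,) = 0
  t = 3
  t = 3
  (h (t)) = h(3,) = 2
  t = 3
  m = 0
  t = 3
  (r (t) (m) (t)) = r(3, 0, 3) = 1
  (r (t) (h (t)) (r (t) (m) (t))) = r(3, 2, 1) = 1
  (r (g (s (q) (m) (m)) (f (t)) (t)) (h (r (t) (m) (t))) (r (t) (h (t)) (r (t) (m) (t)))) = r(3, 0, 1) = 0
  (f (r (g (s (q) (m) (m)) (f (t)) (t)) (h (r (t) (m) (t))) (r (t) (h (t)) (r (t) (m) (t))))) = f(0,) = 1

value = 1


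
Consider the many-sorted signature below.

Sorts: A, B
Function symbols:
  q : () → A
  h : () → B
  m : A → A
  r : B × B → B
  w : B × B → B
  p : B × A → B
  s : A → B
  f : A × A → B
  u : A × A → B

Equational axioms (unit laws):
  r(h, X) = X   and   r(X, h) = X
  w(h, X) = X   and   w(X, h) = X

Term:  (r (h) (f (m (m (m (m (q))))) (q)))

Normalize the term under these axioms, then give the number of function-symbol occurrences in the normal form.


size = 7

1. (r (h) (f (m (m (m (m (q))))) (q)))  →  (f (m (m (m (m (q))))) (q))
normal form: (f (m (m (m (m (q))))) (q))


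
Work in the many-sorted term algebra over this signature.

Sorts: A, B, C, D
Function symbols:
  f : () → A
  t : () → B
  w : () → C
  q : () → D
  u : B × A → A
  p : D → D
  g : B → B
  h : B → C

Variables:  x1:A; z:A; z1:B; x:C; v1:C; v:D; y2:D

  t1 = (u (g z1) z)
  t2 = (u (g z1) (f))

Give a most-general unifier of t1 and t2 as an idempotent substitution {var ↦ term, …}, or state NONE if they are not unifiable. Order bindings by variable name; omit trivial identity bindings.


{z ↦ (f)}


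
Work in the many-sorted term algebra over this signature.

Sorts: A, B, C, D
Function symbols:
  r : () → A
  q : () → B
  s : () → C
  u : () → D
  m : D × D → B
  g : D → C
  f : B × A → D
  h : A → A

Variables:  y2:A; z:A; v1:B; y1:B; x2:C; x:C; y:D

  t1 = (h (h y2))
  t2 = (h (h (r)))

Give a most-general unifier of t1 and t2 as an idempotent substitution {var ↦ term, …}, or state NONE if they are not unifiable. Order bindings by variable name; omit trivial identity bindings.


{y2 ↦ (r)}


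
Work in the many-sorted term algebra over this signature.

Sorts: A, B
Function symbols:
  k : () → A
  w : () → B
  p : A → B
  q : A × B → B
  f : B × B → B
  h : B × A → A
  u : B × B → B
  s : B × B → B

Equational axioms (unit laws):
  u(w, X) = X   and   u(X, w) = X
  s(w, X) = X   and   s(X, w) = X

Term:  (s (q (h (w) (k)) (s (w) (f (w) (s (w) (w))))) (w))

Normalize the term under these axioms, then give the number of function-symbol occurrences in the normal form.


size = 7

1. (s (q (h (w) (k)) (s (w) (f (w) (s (w) (w))))) (w))  →  (q (h (w) (k)) (s (w) (f (w) (s (w) (w)))))
2. (q (h (w) (k)) (s (w) (f (w) (s (w) (w)))))  →  (q (h (w) (k)) (f (w) (s (w) (w))))
3. (q (h (w) (k)) (f (w) (s (w) (w))))  →  (q (h (w) (k)) (f (w) (w)))
normal form: (q (h (w) (k)) (f (w) (w)))


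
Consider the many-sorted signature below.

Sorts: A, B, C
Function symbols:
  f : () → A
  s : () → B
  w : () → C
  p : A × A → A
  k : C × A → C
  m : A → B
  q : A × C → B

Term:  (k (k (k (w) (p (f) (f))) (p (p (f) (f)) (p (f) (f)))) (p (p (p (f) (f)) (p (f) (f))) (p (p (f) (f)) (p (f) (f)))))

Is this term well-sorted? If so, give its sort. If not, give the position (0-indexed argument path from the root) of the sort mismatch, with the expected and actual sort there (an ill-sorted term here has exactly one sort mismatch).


      (w) : C
        (f) : A
        (f) : A
      (p (f) (f)) : A
    (k (w) (p (f) (f))) : C
        (f) : A
        (f) : A
      (p (f) (f)) : A
        (f) : A
        (f) : A
      (p (f) (f)) : A
    (p (p (f) (f)) (p (f) (f))) : A
  (k (k (w) (p (f) (f))) (p (p (f) (f)) (p (f) (f)))) : C
        (f) : A
        (f) : A
      (p (f) (f)) : A
        (f) : A
        (f) : A
      (p (f) (f)) : A
    (p (p (f) (f)) (p (f) (f))) : A
        (f) : A
        (f) : A
      (p (f) (f)) : A
        (f) : A
        (f) : A
      (p (f) (f)) : A
    (p (p (f) (f)) (p (f) (f))) : A
  (p (p (p (f) (f)) (p (f) (f))) (p (p (f) (f)) (p (f) (f)))) : A
(k (k (k (w) (p (f) (f))) (p (p (f) (f)) (p (f) (f)))) (p (p (p (f) (f)) (p (f) (f))) (p (p (f) (f)) (p (f) (f))))) : C

well-sorted; sort = C


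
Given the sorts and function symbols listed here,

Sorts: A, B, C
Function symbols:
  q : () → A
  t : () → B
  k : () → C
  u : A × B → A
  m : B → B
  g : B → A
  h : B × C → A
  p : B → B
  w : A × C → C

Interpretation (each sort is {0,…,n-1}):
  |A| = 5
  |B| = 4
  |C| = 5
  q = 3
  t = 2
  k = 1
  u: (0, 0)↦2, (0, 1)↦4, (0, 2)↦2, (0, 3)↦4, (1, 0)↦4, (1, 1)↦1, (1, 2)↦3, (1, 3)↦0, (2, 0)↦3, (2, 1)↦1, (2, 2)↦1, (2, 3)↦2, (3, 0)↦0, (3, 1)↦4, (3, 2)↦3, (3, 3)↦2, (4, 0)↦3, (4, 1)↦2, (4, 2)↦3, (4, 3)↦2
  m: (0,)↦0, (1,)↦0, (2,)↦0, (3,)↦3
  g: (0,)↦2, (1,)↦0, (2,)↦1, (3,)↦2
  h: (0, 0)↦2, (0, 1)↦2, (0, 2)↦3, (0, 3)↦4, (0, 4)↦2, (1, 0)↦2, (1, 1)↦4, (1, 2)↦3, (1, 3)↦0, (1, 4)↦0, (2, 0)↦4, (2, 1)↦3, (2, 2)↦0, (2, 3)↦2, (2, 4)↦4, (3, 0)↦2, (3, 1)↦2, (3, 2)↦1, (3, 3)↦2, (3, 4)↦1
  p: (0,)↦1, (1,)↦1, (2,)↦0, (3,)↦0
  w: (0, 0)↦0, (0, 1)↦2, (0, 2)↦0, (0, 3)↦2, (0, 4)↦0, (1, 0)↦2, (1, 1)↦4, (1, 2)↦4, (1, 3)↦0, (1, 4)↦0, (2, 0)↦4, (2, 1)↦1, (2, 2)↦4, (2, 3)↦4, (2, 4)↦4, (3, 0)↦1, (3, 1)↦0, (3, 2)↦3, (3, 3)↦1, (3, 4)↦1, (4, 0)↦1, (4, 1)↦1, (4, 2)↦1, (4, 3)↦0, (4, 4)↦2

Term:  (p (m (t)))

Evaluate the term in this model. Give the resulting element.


  t = 2
  (m (t)) = m(2,) = 0
  (p (m (t))) = p(0,) = 1

value = 1
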